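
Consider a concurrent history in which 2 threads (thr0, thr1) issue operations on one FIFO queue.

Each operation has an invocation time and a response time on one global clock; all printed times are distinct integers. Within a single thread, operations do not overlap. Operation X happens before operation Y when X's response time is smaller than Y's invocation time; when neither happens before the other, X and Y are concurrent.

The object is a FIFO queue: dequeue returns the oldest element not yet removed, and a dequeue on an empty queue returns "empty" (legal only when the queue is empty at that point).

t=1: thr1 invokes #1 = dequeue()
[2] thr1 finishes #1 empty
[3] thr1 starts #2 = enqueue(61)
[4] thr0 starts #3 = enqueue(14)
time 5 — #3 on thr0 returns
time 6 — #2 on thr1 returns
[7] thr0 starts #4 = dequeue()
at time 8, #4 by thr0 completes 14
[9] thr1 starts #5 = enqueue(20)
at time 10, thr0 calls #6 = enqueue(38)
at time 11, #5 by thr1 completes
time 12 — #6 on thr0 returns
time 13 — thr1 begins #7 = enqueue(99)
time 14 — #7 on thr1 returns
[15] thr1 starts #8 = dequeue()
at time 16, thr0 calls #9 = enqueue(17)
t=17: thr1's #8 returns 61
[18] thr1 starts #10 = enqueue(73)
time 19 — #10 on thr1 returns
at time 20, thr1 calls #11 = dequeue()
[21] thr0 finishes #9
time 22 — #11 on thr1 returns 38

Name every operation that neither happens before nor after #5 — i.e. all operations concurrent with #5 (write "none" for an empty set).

#5 runs from 9 to 11; window-overlapping ops are concurrent
#1 [1,2]: before
#2 [3,6]: before
#3 [4,5]: before
#4 [7,8]: before
#6 [10,12]: concurrent
#7 [13,14]: after
#8 [15,17]: after
#9 [16,21]: after
#10 [18,19]: after
#11 [20,22]: after

#6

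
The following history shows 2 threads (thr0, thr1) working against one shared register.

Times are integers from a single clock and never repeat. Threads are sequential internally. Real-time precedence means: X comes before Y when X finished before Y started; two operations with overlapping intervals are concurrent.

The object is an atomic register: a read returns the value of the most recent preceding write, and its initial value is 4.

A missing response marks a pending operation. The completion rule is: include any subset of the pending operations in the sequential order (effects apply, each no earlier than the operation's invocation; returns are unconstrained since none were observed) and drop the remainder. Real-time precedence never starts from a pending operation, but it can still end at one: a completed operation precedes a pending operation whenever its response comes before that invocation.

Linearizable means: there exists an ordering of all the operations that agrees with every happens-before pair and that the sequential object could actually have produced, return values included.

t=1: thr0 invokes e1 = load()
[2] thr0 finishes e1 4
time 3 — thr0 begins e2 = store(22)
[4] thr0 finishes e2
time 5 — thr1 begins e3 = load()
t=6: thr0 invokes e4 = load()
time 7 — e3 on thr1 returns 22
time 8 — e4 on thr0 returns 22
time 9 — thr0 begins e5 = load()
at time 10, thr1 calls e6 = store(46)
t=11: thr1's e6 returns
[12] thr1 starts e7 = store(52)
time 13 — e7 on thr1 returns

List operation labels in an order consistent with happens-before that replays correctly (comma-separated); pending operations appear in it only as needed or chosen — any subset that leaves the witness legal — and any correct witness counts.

after step 1 (e1 load() → 4): value 4
after step 2 (e2 store(22)): value 22
after step 3 (e3 load() → 22): value 22
after step 4 (e4 load() → 22): value 22
after step 5 (e5 load() (pending, included)): value 22
after step 6 (e6 store(46)): value 46
after step 7 (e7 store(52)): value 52

e1, e2, e3, e4, e5, e6, e7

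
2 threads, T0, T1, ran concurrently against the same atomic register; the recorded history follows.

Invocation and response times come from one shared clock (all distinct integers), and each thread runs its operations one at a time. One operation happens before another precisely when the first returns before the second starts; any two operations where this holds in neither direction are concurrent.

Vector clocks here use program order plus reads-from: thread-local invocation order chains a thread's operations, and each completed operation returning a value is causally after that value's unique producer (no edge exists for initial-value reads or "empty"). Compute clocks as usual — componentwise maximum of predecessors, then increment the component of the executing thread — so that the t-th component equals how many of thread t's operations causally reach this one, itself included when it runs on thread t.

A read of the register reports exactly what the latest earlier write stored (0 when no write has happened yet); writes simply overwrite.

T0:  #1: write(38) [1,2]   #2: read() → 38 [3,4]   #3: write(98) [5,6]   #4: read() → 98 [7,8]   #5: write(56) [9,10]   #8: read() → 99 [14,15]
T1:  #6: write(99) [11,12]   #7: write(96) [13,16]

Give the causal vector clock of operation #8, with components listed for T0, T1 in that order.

VC(#6, invoked at 11): no causal predecessors; +1 on T1 → (0, 1)
VC(#1, invoked at 1): no causal predecessors; +1 on T0 → (1, 0)
#7 (invocation 13): componentwise max over VC(#6)=(0, 1), +1 at T1, giving (0, 2)
#2 (invocation 3): componentwise max over VC(#1)=(1, 0), +1 at T0, giving (2, 0)
#3 (invocation 5): componentwise max over VC(#2)=(2, 0), +1 at T0, giving (3, 0)
#4 (invocation 7): componentwise max over VC(#3)=(3, 0), +1 at T0, giving (4, 0)
#5 (invocation 9): componentwise max over VC(#4)=(4, 0), +1 at T0, giving (5, 0)
#8 (invocation 14): componentwise max over VC(#5)=(5, 0), VC(#6)=(0, 1), +1 at T0, giving (6, 1)
target: VC(#8) = (6, 1)

(6, 1)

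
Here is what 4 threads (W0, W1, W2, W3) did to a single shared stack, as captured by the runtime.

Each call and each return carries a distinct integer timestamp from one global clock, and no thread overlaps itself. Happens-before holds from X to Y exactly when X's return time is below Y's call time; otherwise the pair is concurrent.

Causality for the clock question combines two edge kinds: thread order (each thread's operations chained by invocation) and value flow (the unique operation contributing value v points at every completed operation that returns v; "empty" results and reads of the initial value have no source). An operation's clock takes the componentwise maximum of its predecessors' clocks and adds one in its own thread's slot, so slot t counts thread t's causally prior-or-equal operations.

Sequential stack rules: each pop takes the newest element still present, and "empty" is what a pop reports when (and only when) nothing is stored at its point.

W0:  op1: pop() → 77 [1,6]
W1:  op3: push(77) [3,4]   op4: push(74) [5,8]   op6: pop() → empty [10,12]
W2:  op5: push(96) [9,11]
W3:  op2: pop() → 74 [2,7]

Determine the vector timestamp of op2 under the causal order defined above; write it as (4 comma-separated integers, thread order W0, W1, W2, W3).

invoked at 9, op5 has no predecessors; its own W2 bump gives (0, 0, 1, 0)
invoked at 3, op3 has no predecessors; its own W1 bump gives (0, 1, 0, 0)
invoked at 5, op4 merges VC(op3)=(0, 1, 0, 0) and bumps W1's slot → (0, 2, 0, 0)
invoked at 1, op1 merges VC(op3)=(0, 1, 0, 0) and bumps W0's slot → (1, 1, 0, 0)
invoked at 2, op2 merges VC(op4)=(0, 2, 0, 0) and bumps W3's slot → (0, 2, 0, 1)
invoked at 10, op6 merges VC(op4)=(0, 2, 0, 0) and bumps W1's slot → (0, 3, 0, 0)
target: VC(op2) = (0, 2, 0, 1)

(0, 2, 0, 1)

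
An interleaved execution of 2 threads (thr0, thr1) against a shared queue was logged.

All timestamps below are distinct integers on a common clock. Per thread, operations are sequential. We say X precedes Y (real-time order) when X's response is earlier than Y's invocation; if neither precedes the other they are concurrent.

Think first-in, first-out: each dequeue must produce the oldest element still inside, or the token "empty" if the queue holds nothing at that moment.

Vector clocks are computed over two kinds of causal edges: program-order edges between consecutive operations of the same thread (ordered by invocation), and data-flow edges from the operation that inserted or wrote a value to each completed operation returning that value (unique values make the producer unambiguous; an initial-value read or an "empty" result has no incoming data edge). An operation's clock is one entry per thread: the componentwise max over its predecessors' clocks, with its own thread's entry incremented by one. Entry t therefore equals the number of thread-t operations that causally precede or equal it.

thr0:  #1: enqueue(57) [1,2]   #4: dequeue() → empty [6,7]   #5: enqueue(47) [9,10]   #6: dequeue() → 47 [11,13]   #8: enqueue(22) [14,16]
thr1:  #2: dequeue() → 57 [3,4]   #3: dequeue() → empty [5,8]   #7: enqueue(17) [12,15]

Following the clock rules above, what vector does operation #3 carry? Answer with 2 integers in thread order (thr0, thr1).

invoked at 1, #1 has no predecessors; its own thr0 bump gives (1, 0)
#2 (invocation 3): componentwise max over VC(#1)=(1, 0), +1 at thr1, giving (1, 1)
#4 (invocation 6): componentwise max over VC(#1)=(1, 0), +1 at thr0, giving (2, 0)
#3 (invocation 5): componentwise max over VC(#2)=(1, 1), +1 at thr1, giving (1, 2)
#5 (invocation 9): componentwise max over VC(#4)=(2, 0), +1 at thr0, giving (3, 0)
#7 (invocation 12): componentwise max over VC(#3)=(1, 2), +1 at thr1, giving (1, 3)
#6 (invocation 11): componentwise max over VC(#5)=(3, 0), +1 at thr0, giving (4, 0)
#8 (invocation 14): componentwise max over VC(#6)=(4, 0), +1 at thr0, giving (5, 0)
target: VC(#3) = (1, 2)

(1, 2)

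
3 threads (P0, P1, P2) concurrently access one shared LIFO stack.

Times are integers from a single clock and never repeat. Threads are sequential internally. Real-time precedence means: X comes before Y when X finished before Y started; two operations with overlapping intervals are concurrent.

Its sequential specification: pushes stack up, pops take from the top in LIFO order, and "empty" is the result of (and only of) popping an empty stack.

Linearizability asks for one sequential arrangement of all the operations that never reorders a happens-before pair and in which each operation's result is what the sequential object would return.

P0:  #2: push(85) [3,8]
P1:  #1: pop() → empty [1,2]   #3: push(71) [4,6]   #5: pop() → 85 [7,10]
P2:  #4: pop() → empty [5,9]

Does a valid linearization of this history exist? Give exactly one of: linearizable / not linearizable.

witness order: #1, #4, #3, #2, #5
step 1: #1 pop() → empty — stack <>
step 2: #4 pop() → empty — stack <>
step 3: #3 push(71) — stack <71>
step 4: #2 push(85) — stack <71,85>
step 5: #5 pop() → 85 — stack <71>

linearizable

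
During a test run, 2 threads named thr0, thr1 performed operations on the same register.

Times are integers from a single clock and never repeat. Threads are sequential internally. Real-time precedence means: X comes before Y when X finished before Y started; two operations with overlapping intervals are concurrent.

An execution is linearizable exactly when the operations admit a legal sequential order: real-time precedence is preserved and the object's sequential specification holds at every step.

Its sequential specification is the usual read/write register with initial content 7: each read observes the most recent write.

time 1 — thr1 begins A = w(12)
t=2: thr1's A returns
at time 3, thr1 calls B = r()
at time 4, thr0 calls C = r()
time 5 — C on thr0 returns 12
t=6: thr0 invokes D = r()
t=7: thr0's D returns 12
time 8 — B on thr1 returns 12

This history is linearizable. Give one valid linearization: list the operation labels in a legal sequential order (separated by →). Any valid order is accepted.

after step 1 (A w(12)): value 12
after step 2 (B r() → 12): value 12
after step 3 (C r() → 12): value 12
after step 4 (D r() → 12): value 12

A → B → C → D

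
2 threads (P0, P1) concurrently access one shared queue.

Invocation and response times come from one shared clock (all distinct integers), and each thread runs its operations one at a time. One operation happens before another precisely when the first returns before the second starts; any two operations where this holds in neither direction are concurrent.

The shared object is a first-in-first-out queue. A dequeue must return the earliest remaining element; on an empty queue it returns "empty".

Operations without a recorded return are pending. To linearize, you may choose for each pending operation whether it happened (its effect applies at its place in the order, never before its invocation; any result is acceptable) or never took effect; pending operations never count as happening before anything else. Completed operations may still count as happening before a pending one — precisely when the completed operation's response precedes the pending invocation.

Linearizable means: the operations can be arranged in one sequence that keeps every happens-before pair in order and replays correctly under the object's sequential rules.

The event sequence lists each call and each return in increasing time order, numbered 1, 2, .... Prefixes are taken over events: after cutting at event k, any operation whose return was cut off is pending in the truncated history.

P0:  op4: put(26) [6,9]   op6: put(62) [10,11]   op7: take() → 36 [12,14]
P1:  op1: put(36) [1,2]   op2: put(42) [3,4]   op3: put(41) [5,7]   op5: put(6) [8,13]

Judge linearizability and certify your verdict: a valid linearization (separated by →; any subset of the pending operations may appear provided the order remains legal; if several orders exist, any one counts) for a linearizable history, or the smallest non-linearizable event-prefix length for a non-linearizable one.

linearizable — witness: op1 → op2 → op3 → op4 → op5 → op6 → op7

step 1: op1 put(36) — queue <36>
step 2: op2 put(42) — queue <36,42>
step 3: op3 put(41) — queue <36,42,41>
step 4: op4 put(26) — queue <36,42,41,26>
step 5: op5 put(6) — queue <36,42,41,26,6>
step 6: op6 put(62) — queue <36,42,41,26,6,62>
step 7: op7 take() → 36 — queue <42,41,26,6,62>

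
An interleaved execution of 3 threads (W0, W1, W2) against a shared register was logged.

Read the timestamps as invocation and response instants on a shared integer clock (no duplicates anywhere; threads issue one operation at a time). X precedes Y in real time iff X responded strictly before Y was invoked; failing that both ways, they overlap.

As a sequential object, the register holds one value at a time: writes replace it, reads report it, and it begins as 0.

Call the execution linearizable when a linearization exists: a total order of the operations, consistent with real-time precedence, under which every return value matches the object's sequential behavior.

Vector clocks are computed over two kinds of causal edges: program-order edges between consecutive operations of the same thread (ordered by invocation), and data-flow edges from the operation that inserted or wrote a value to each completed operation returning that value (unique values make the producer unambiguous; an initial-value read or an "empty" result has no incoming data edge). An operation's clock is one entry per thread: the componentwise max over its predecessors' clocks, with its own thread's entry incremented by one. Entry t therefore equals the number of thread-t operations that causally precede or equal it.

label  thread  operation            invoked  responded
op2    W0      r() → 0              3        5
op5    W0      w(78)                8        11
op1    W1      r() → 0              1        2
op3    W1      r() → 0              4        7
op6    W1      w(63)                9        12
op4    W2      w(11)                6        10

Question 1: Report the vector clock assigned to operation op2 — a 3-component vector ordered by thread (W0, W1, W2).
Answer: (1, 0, 0)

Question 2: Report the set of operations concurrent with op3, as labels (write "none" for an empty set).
Answer: op2, op4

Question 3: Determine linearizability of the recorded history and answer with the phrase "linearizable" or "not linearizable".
one valid linearization: op1, op2, op3, op4, op5, op6
step 1: op1 r() → 0 — value 0
step 2: op2 r() → 0 — value 0
step 3: op3 r() → 0 — value 0
step 4: op4 w(11) — value 11
step 5: op5 w(78) — value 78
step 6: op6 w(63) — value 63

linearizable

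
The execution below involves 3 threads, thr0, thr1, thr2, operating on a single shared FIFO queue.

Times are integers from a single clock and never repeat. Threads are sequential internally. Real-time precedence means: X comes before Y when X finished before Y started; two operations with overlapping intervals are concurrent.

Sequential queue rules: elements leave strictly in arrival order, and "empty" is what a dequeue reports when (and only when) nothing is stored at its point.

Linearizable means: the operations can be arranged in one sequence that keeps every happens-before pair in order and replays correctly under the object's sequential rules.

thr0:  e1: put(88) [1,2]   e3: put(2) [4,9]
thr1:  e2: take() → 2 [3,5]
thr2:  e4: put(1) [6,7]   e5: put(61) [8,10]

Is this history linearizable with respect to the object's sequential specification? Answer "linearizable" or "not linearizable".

already the first 5 events (up to e2's response at time 5) admit no linearization; the first 4 still do
the completed operations (2 total) allow one real-time order; the FIFO queue replay rejects it
no escape via the 1 pending operation (e3): every completion choice fails
e.g. e1, e2 (pending dropped): illegal at step 2, since e2 take() → 2 cannot apply there

not linearizable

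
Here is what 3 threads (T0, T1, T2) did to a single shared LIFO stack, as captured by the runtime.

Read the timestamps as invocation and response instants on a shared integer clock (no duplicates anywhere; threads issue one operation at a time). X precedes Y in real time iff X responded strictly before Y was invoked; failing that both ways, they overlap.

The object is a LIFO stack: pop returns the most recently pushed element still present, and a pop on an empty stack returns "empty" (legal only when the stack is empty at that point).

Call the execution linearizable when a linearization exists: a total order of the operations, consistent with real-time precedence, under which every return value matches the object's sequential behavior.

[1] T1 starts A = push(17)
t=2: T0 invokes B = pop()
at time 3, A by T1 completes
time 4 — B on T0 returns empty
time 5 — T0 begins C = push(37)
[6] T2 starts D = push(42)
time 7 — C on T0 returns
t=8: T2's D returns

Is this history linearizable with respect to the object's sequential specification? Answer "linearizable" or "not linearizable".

linearizable

one valid linearization: B, A, C, D
step 1: B pop() → empty — stack <>
step 2: A push(17) — stack <17>
step 3: C push(37) — stack <17,37>
step 4: D push(42) — stack <17,37,42>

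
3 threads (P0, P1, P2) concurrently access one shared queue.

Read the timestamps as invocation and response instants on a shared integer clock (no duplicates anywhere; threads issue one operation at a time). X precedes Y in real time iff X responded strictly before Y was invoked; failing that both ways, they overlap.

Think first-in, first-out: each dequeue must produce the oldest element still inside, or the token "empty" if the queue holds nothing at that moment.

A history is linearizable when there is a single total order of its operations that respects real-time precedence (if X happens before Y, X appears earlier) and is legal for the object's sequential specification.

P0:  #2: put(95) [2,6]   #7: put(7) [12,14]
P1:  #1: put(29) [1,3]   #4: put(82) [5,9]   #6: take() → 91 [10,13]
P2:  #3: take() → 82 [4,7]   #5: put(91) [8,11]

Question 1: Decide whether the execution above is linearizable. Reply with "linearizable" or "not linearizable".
not linearizable

cut after 6 events: linearizable; cut after 7 events (#3 responds, time 7): not linearizable
the 3 completed operations admit 3 real-time orders; each fails the queue replay
no escape via the 1 pending operation (#4): every completion choice fails
one such order, #1, #2, #3 (pending dropped), breaks at step 3 where #3 take() → 82 is illegal
one such order, #1, #3, #2 (pending dropped), breaks at step 2 where #3 take() → 82 is illegal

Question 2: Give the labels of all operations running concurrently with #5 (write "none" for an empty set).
#4, #6

#5 runs from 8 to 11; window-overlapping ops are concurrent
#1 [1,3]: before
#2 [2,6]: before
#3 [4,7]: before
#4 [5,9]: concurrent
#6 [10,13]: concurrent
#7 [12,14]: after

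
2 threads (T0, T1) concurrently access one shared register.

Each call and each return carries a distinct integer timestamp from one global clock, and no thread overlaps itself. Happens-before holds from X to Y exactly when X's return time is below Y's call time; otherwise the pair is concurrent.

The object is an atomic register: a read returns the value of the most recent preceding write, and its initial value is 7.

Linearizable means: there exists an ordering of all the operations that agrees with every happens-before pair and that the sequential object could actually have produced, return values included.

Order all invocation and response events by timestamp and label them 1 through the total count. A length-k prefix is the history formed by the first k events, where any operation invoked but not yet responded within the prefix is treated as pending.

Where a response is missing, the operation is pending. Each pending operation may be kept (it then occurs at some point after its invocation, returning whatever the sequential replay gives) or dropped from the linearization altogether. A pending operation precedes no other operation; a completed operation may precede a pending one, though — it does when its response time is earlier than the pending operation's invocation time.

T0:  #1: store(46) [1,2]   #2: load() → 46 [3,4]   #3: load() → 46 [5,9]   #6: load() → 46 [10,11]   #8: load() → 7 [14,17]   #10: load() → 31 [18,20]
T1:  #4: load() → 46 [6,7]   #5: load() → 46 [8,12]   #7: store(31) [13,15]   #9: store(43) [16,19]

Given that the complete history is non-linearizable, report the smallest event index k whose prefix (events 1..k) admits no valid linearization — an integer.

17

one valid order for events 1..16 is #1, #2, #3, #4, #5, #6, #7:
1. #1 store(46), leaving value 46
2. #2 load() → 46, leaving value 46
3. #3 load() → 46, leaving value 46
4. #4 load() → 46, leaving value 46
5. #5 load() → 46, leaving value 46
6. #6 load() → 46, leaving value 46
7. #7 store(31), leaving value 31
at event 17 (#8's time-17 response) nothing linearizes any more
include/drop combinations of the 1 pending operation (#9) were all tried; none helps
sample order #1, #2, #3, #4, #5, #6, #7, #8 (pending dropped) stalls at step 8 — #8 load() → 7 has no legal effect
sample order #1, #2, #3, #4, #5, #6, #8, #7 (pending dropped) stalls at step 7 — #8 load() → 7 has no legal effect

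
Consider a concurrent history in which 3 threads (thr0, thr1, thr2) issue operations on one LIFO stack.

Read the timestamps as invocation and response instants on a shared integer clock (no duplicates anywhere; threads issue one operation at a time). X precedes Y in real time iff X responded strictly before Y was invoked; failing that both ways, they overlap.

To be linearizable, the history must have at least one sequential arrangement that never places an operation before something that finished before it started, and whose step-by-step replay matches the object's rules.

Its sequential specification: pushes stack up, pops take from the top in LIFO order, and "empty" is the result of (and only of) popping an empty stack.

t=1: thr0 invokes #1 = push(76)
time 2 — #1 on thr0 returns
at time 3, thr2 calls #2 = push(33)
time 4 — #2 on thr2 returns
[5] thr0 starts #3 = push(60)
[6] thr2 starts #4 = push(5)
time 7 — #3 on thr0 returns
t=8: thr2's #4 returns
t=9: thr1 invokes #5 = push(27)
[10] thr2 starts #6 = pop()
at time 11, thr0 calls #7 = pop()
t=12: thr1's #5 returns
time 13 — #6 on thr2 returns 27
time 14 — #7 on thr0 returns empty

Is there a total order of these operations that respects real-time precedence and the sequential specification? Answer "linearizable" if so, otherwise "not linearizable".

cut after 13 events: linearizable; cut after 14 events (#7 responds, time 14): not linearizable
12 orders of the 7 completed LIFO stack ops respect real time; none is legal
e.g. #1, #2, #3, #4, #5, #6, #7: illegal at step 7, since #7 pop() → empty cannot apply there
e.g. #1, #2, #3, #4, #5, #7, #6: illegal at step 6, since #7 pop() → empty cannot apply there

not linearizable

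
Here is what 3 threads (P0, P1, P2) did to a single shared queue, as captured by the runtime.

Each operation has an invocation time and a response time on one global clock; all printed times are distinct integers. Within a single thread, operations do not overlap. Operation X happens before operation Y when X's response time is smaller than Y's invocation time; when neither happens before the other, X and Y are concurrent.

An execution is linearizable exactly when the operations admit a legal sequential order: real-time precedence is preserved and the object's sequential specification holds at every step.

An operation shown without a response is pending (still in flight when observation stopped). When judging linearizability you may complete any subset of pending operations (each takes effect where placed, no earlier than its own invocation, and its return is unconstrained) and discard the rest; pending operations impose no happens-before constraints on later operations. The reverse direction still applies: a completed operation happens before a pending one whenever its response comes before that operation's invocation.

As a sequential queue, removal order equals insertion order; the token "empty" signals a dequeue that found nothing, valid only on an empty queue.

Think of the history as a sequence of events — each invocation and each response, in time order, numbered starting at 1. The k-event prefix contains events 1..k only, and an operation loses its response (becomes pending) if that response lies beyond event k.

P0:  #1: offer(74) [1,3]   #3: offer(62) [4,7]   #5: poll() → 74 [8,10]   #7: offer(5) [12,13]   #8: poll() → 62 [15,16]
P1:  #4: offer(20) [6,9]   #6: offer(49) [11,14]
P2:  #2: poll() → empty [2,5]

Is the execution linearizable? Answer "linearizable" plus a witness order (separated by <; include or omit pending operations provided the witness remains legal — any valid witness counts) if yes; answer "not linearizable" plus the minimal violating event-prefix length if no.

linearizable — witness: #2 < #1 < #3 < #4 < #5 < #6 < #7 < #8

step 1: #2 poll() → empty — queue <>
step 2: #1 offer(74) — queue <74>
step 3: #3 offer(62) — queue <74,62>
step 4: #4 offer(20) — queue <74,62,20>
step 5: #5 poll() → 74 — queue <62,20>
step 6: #6 offer(49) — queue <62,20,49>
step 7: #7 offer(5) — queue <62,20,49,5>
step 8: #8 poll() → 62 — queue <20,49,5>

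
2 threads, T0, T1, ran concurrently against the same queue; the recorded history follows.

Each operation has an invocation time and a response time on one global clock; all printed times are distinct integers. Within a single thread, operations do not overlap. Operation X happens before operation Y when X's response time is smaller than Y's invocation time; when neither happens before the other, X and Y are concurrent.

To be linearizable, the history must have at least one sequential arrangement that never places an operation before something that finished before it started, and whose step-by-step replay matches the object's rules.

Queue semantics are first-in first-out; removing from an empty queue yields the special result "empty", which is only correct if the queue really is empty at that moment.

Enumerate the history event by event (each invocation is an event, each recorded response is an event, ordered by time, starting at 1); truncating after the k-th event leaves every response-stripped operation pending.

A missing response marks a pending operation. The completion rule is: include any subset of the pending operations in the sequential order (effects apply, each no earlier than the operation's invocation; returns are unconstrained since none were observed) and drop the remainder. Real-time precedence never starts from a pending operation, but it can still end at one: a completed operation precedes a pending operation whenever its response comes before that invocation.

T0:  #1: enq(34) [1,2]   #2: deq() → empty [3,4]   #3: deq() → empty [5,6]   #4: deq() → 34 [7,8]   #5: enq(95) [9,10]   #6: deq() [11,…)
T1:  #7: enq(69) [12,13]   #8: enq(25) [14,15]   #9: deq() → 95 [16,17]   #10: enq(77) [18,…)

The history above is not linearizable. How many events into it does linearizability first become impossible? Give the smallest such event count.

4

a valid linearization of events 1..3 exists, for instance #1:
step 1: #1 enq(34) — queue <34>
adding event 4 (#2 responds at 4) leaves no legal real-time order
sample order #1, #2 stalls at step 2 — #2 deq() → empty has no legal effect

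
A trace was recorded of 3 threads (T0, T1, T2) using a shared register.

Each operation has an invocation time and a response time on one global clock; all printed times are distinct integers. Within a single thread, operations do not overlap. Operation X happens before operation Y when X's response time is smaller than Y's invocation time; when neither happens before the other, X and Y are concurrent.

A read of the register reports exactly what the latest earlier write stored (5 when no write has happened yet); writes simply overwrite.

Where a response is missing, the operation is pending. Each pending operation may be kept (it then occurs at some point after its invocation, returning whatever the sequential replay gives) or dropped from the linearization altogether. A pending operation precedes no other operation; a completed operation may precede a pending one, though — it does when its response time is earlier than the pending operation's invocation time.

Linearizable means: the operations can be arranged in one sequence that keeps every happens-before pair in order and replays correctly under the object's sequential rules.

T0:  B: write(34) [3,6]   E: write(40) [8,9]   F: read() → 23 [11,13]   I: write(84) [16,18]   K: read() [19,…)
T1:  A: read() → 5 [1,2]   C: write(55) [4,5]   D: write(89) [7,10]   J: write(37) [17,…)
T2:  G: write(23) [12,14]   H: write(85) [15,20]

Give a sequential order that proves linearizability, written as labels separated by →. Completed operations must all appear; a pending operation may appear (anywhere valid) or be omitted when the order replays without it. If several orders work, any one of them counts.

step 1: A read() → 5 — value 5
step 2: B write(34) — value 34
step 3: C write(55) — value 55
step 4: D write(89) — value 89
step 5: E write(40) — value 40
step 6: G write(23) — value 23
step 7: F read() → 23 — value 23
step 8: H write(85) — value 85
step 9: I write(84) — value 84

A → B → C → D → E → G → F → H → I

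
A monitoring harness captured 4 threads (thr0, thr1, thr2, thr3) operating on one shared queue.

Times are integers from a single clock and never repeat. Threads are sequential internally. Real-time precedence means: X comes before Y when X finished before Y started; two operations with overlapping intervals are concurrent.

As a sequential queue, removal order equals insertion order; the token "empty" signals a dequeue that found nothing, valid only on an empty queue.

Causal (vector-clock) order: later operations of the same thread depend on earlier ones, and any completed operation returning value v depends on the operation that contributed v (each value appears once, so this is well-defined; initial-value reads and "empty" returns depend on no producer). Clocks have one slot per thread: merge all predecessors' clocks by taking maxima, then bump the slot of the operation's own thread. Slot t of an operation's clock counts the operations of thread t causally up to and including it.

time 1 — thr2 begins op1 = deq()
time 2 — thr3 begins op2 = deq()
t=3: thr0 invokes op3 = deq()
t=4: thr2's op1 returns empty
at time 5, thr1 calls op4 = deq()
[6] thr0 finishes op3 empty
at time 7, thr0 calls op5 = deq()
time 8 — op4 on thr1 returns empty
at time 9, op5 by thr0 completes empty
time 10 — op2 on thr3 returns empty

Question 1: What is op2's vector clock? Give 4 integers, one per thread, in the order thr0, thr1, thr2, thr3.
Answer: (0, 0, 0, 1)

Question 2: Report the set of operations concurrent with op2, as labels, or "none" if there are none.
Answer: op1, op3, op4, op5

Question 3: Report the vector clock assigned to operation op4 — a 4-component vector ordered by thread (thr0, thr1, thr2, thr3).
Answer: (0, 1, 0, 0)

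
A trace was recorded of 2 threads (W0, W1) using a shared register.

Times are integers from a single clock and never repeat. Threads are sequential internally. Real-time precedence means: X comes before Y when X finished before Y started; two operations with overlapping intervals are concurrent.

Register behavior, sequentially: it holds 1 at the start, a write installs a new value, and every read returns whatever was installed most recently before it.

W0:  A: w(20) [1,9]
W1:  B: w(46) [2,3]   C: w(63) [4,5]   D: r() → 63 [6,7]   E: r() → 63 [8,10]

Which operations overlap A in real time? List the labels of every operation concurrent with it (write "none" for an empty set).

B, C, D, E

A spans [1,9]: anything still running between times 1 and 9 counts as concurrent
B [2,3]: concurrent
C [4,5]: concurrent
D [6,7]: concurrent
E [8,10]: concurrent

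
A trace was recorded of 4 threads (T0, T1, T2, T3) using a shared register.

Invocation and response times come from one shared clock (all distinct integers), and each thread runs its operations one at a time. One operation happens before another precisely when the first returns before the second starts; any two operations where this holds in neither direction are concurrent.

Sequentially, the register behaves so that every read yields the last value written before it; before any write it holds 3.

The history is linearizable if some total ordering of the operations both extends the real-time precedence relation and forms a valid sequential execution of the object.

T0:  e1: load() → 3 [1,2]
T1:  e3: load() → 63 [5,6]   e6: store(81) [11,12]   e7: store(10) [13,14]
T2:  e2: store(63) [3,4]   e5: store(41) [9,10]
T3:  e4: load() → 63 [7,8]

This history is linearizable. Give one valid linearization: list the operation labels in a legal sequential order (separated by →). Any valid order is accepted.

1. e1 load() → 3, leaving value 3
2. e2 store(63), leaving value 63
3. e3 load() → 63, leaving value 63
4. e4 load() → 63, leaving value 63
5. e5 store(41), leaving value 41
6. e6 store(81), leaving value 81
7. e7 store(10), leaving value 10

e1 → e2 → e3 → e4 → e5 → e6 → e7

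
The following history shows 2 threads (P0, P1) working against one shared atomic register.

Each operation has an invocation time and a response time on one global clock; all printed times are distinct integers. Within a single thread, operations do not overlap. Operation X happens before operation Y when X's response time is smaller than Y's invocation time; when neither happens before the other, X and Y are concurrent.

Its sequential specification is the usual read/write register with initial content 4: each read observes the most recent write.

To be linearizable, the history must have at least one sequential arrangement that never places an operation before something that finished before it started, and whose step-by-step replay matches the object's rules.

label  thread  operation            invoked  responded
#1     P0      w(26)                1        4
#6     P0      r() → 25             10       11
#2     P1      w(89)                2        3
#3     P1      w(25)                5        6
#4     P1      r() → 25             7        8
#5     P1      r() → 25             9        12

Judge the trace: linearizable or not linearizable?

linearizable

one valid linearization: #1, #2, #3, #4, #5, #6
1. #1 w(26), leaving value 26
2. #2 w(89), leaving value 89
3. #3 w(25), leaving value 25
4. #4 r() → 25, leaving value 25
5. #5 r() → 25, leaving value 25
6. #6 r() → 25, leaving value 25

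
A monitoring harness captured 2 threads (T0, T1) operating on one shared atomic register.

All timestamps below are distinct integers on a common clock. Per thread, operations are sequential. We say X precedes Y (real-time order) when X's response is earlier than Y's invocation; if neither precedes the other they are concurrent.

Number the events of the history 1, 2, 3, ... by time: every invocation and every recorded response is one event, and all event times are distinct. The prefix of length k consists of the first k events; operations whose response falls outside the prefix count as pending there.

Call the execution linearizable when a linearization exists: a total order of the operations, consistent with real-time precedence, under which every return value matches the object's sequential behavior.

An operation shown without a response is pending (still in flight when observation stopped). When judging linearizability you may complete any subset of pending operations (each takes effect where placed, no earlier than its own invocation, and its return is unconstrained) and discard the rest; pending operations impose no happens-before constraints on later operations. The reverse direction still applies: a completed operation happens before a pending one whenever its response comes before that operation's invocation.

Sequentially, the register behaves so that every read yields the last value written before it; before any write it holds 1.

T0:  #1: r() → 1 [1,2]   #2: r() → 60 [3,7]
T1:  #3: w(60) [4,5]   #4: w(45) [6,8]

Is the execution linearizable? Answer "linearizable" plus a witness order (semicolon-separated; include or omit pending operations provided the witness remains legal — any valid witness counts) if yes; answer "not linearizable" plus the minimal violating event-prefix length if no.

linearizable — witness: #1; #3; #2; #4

step 1: #1 r() → 1 — value 1
step 2: #3 w(60) — value 60
step 3: #2 r() → 60 — value 60
step 4: #4 w(45) — value 45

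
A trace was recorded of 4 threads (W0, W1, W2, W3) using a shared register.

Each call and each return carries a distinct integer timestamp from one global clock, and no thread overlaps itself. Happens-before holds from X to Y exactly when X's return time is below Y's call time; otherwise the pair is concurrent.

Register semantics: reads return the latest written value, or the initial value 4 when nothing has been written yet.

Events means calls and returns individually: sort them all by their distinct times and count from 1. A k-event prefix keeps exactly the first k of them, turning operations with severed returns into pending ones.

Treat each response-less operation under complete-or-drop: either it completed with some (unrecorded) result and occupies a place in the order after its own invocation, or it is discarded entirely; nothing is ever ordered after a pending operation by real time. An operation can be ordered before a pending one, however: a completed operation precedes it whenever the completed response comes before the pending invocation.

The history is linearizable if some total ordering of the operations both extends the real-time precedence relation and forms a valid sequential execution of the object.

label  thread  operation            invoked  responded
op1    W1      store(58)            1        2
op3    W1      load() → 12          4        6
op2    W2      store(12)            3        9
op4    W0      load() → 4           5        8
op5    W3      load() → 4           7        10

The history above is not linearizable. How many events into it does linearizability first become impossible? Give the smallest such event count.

events 1..7 are still linearizable — one witness is op1, op2, op3:
step 1: op1 store(58) — value 58
step 2: op2 store(12) (pending, included) — value 12
step 3: op3 load() → 12 — value 12
at event 8 (op4's time-8 response) nothing linearizes any more
no escape via the 2 pending operations (op2, op5): every completion choice fails
for example op1, op3, op4 (pending dropped) fails at step 2: op3 load() → 12 is not legal there
for example op1, op4, op3 (pending dropped) fails at step 2: op4 load() → 4 is not legal there

8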